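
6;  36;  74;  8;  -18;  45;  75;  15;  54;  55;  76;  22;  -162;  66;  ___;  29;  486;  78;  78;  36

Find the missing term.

77

Read the sequence 4 terms at a time; column i is its own pattern.
Subsequence A: 6, -18, 54, -162, 486. Geometric with ratio -3.
Subsequence B: 36, 45, 55, 66, 78. The triangular numbers T_8, T_9, ….
Subsequence C: 74, 75, 76, ?, 78. Arithmetic with common difference +1.
Subsequence D: 8, 15, 22, 29, 36. Adding 7 each time.
Subsequence C's pattern makes the blank 77.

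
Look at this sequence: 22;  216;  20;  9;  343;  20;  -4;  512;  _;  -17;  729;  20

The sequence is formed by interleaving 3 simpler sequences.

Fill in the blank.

Taking every 3rd term gives 3 separate tracks.
Stream A is 22, 9, -4, -17, which is linear: a_n = 35 − 13·n.
Stream B is 216, 343, 512, 729, which is perfect cubes starting at 6³.
Stream C is 20, 20, ?, 20, which is always 20.
So the missing entry in stream C is 20.

20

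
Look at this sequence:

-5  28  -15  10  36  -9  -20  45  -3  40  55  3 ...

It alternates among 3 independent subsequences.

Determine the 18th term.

The terms cycle through 3 interleaved subsequences.
Track A: -5, 10, -20, 40. Geometric with ratio -2.
Track B: 28, 36, 45, 55. Triangular numbers n(n+1)/2 for n = 7, 8, ….
Track C: -15, -9, -3, 3. Adding 6 each time.
Term 18 comes from track C (its 6th entry): 15.

15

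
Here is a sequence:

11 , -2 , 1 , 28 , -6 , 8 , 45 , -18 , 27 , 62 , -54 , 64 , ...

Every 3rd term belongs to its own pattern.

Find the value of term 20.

The terms cycle through 3 interleaved subsequences.
Stream A = 11, 28, 45, 62: arithmetic, step +17.
Stream B = -2, -6, -18, -54: geometric with ratio 3.
Stream C = 1, 8, 27, 64: consecutive cubes n³ from n = 1.
Position 20 falls in stream B as its term 7, giving -1458.

-1458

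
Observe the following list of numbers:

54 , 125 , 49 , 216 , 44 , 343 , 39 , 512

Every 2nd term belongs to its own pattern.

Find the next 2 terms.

Taking every 2nd term gives 2 separate tracks.
Track A: 54, 49, 44, 39. Subtracting 5 each time.
Track B: 125, 216, 343, 512. Perfect cubes starting at 5³.
Term 9 comes from track A (its 5th entry): 34.
Position 10 falls in track B as its term 5, giving 729.

34, 729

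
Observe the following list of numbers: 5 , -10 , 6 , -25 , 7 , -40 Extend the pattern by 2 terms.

8, -55

Split by position mod 2 into 2 tracks.
Subsequence A is 5, 6, 7, which is arithmetic, step +1.
Subsequence B is -10, -25, -40, which is linear: a_n = 5 − 15·n.
Position 7 → subsequence A, term 4 = 8.
Term 8 comes from subsequence B (its 4th entry): -55.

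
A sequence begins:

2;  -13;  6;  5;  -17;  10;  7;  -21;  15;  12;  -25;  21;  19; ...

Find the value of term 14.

-29

Split by position mod 3: positions 1, 4, 7, … form one track, and each other residue class forms its own.
Stream A: 2, 5, 7, 12, 19. Fibonacci-style (each term is the sum of the two before it).
Stream B: -13, -17, -21, -25. Arithmetic, step −4.
Stream C: 6, 10, 15, 21. Triangular numbers starting at T_3.
Term 14 comes from stream B (its 5th entry): -29.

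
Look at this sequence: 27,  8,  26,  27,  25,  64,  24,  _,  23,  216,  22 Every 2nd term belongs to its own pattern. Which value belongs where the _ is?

The terms cycle through 2 interleaved subsequences.
Subsequence A is 27, 26, 25, 24, 23, 22, which is arithmetic with common difference −1.
Subsequence B is 8, 27, 64, ?, 216, which is the cubes 2³, 3³, 4³, ….
Filling subsequence B at index 4 by its rule yields 125.

125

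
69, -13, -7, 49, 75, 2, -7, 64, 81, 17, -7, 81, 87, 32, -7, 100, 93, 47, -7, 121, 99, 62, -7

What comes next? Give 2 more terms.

144, 105

Split by position mod 4: positions 1, 5, 9, … form one track, and each other residue class forms its own.
Track A: 69, 75, 81, 87, 93, 99 — arithmetic, step +6.
Track B: -13, 2, 17, 32, 47, 62 — adding 15 each time.
Track C: -7, -7, -7, -7, -7, -7 — constant -7.
Track D: 49, 64, 81, 100, 121 — the squares 7², 8², 9², ….
Term 24 comes from track D (its 6th entry): 144.
Term 25 comes from track A (its 7th entry): 105.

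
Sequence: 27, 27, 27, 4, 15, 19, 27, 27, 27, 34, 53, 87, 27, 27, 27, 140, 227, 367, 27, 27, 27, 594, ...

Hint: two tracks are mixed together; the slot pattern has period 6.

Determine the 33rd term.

27

The slot pattern repeats as AAABBB (period 6), so there are 2 interleaved tracks.
Subsequence A: 27, 27, 27, 27, 27, 27, 27, 27, 27, 27, 27, 27 — always 27.
Subsequence B: 4, 15, 19, 34, 53, 87, 140, 227, 367, 594 — Fibonacci-style (each term is the sum of the two before it).
Term 33 comes from subsequence A (its 18th entry): 27.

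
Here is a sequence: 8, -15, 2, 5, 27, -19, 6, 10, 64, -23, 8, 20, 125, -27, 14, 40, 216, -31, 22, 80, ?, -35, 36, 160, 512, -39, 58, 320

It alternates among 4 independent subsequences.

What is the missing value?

Split by position mod 4: positions 1, 5, 9, … form one track, and each other residue class forms its own.
Subsequence A: 8, 27, 64, 125, 216, ?, 512 (the cubes 2³, 3³, 4³, …).
Subsequence B: -15, -19, -23, -27, -31, -35, -39 (arithmetic with common difference −4).
Subsequence C: 2, 6, 8, 14, 22, 36, 58 (each term equals the sum of the previous two).
Subsequence D: 5, 10, 20, 40, 80, 160, 320 (multiplying by 2 each time).
Subsequence A's pattern makes the blank 343.

343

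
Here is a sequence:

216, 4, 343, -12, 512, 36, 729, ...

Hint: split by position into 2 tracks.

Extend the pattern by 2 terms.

-108, 1000

Taking every 2nd term gives 2 separate tracks.
Track A: 216, 343, 512, 729 — perfect cubes starting at 6³.
Track B: 4, -12, 36 — geometric, ×-3 each step.
Position 8 falls in track B as its term 4, giving -108.
Position 9 → track A, term 5 = 1000.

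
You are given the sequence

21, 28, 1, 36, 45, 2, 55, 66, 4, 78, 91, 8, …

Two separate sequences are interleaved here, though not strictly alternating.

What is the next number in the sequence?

The slot pattern repeats as AAB (period 3), so there are 2 interleaved tracks.
Subsequence A: 21, 28, 36, 45, 55, 66, 78, 91. Triangular numbers n(n+1)/2 for n = 6, 7, ….
Subsequence B: 1, 2, 4, 8. Successive powers of 2.
Position 13 → subsequence A, term 9 = 105.

105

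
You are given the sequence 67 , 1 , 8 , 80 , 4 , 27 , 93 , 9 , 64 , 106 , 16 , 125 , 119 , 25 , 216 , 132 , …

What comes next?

36

Taking every 3rd term gives 3 separate tracks.
Subsequence A: 67, 80, 93, 106, 119, 132 — linear: a_n = 54 + 13·n.
Subsequence B: 1, 4, 9, 16, 25 — the squares 1², 2², 3², ….
Subsequence C: 8, 27, 64, 125, 216 — consecutive cubes n³ from n = 2.
Position 17 → subsequence B, term 6 = 36.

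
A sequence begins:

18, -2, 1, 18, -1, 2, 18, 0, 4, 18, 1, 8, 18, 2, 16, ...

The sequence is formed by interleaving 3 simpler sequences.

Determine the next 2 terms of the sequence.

18, 3

Split by position mod 3 into 3 tracks.
Track A: 18, 18, 18, 18, 18 (always 18).
Track B: -2, -1, 0, 1, 2 (arithmetic, step +1).
Track C: 1, 2, 4, 8, 16 (geometric, ×2 each step).
Term 16 comes from track A (its 6th entry): 18.
Position 17 → track B, term 6 = 3.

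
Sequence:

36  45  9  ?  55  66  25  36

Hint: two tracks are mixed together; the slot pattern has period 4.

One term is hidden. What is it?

16

The slot pattern repeats as AABB (period 4), so there are 2 interleaved tracks.
Subsequence A: 36, 45, 55, 66 (the triangular numbers T_8, T_9, …).
Subsequence B: 9, ?, 25, 36 (perfect squares starting at 3²).
So the missing entry in subsequence B is 16.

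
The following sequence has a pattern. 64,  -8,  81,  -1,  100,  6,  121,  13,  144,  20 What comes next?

169

Taking every 2nd term gives 2 separate tracks.
Track A: 64, 81, 100, 121, 144. Perfect squares starting at 8².
Track B: -8, -1, 6, 13, 20. Arithmetic with common difference +7.
The 11th slot belongs to track A; its 6th term is 169.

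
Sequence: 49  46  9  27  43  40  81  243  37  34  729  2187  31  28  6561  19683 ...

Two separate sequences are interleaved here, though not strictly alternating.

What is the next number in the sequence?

The slot pattern repeats as AABB (period 4), so there are 2 interleaved tracks.
Subsequence A: 49, 46, 43, 40, 37, 34, 31, 28 (subtracting 3 each time).
Subsequence B: 9, 27, 81, 243, 729, 2187, 6561, 19683 (powers of 3).
The 17th slot belongs to subsequence A; its 9th term is 25.

25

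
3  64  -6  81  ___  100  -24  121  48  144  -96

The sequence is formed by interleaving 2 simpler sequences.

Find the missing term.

Positions 1, 3, 5, … form one subsequence and positions 2, 4, 6, … form another.
Track A: 3, -6, ?, -24, 48, -96. Geometric with ratio -2.
Track B: 64, 81, 100, 121, 144. Consecutive squares n² from n = 8.
So the missing entry in track A is 12.

12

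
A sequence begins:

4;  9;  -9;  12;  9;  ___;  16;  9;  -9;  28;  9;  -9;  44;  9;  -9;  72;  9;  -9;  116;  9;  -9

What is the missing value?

The slot pattern repeats as ABB (period 3), so there are 2 interleaved tracks.
Track A is 4, 12, 16, 28, 44, 72, 116, which is Fibonacci-style (each term is the sum of the two before it).
Track B is 9, -9, 9, ?, 9, -9, 9, -9, 9, -9, 9, -9, 9, -9, which is the oscillation 9·(−1)^(n+1).
So the missing entry in track B is -9.

-9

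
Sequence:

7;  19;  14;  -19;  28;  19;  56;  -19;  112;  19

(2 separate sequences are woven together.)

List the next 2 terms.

Odd-indexed and even-indexed terms follow separate rules.
Track A: 7, 14, 28, 56, 112 — geometric with ratio 2.
Track B: 19, -19, 19, -19, 19 — oscillating between 19 and -19.
The 11th slot belongs to track A; its 6th term is 224.
Position 12 falls in track B as its term 6, giving -19.

224, -19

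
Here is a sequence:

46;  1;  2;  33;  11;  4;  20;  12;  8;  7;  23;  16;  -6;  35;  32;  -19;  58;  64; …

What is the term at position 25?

The terms cycle through 3 interleaved subsequences.
Subsequence A is 46, 33, 20, 7, -6, -19, which is linear: a_n = 59 − 13·n.
Subsequence B is 1, 11, 12, 23, 35, 58, which is a Fibonacci-like recurrence a_n = a_{n-1} + a_{n-2}.
Subsequence C is 2, 4, 8, 16, 32, 64, which is powers 2^1, 2^2, 2^3, ….
Position 25 falls in subsequence A as its term 9, giving -58.

-58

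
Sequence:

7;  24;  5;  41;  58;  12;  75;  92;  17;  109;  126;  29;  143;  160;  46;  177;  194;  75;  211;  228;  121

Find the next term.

The slot pattern repeats as AAB (period 3), so there are 2 interleaved tracks.
Subsequence A = 7, 24, 41, 58, 75, 92, 109, 126, 143, 160, 177, 194, 211, 228: adding 17 each time.
Subsequence B = 5, 12, 17, 29, 46, 75, 121: a Fibonacci-like recurrence a_n = a_{n-1} + a_{n-2}.
Position 22 falls in subsequence A as its term 15, giving 245.

245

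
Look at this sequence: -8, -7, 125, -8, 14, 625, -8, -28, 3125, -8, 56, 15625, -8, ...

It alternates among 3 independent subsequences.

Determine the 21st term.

1953125

Split by position mod 3 into 3 tracks.
Subsequence A = -8, -8, -8, -8, -8: always -8.
Subsequence B = -7, 14, -28, 56: geometric with ratio -2.
Subsequence C = 125, 625, 3125, 15625: powers of 5.
The 21st slot belongs to subsequence C; its 7th term is 1953125.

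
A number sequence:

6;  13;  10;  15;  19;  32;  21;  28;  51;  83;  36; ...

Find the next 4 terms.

45, 134, 217, 55

Positions follow the repeating pattern AABB; grouping by letter gives 2 tracks.
Stream A: 6, 13, 19, 32, 51, 83 — a Fibonacci-like recurrence a_n = a_{n-1} + a_{n-2}.
Stream B: 10, 15, 21, 28, 36 — the triangular numbers T_4, T_5, ….
Position 12 → stream B, term 6 = 45.
Position 13 → stream A, term 7 = 134.
Position 14 falls in stream A as its term 8, giving 217.
Term 15 comes from stream B (its 7th entry): 55.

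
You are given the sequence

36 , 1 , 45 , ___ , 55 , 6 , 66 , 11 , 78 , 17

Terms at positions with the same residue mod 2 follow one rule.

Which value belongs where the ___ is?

5

The terms cycle through 2 interleaved subsequences.
Stream A is 36, 45, 55, 66, 78, which is the triangular numbers T_8, T_9, ….
Stream B is 1, ?, 6, 11, 17, which is Fibonacci-style (each term is the sum of the two before it).
Filling stream B at index 2 by its rule yields 5.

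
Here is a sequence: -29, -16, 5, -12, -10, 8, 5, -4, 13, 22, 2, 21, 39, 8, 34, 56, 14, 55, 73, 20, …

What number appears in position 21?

89

The terms cycle through 3 interleaved subsequences.
Stream A: -29, -12, 5, 22, 39, 56, 73 (adding 17 each time).
Stream B: -16, -10, -4, 2, 8, 14, 20 (arithmetic, step +6).
Stream C: 5, 8, 13, 21, 34, 55 (a Fibonacci-like recurrence a_n = a_{n-1} + a_{n-2}).
Position 21 → stream C, term 7 = 89.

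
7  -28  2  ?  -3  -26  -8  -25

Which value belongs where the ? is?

-27

Taking every 2nd term gives 2 separate tracks.
Track A: 7, 2, -3, -8 — subtracting 5 each time.
Track B: -28, ?, -26, -25 — linear: a_n = -29 + n.
Filling track B at index 2 by its rule yields -27.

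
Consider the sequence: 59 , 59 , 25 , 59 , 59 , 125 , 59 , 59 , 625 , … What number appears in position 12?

The slot pattern repeats as AAB (period 3), so there are 2 interleaved tracks.
Stream A: 59, 59, 59, 59, 59, 59. Constant 59.
Stream B: 25, 125, 625. Successive powers of 5.
Position 12 → stream B, term 4 = 3125.

3125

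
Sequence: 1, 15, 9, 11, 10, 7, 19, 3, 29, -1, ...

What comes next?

48

Taking every 2nd term gives 2 separate tracks.
Subsequence A: 1, 9, 10, 19, 29. Fibonacci-style (each term is the sum of the two before it).
Subsequence B: 15, 11, 7, 3, -1. Linear: a_n = 19 − 4·n.
Position 11 falls in subsequence A as its term 6, giving 48.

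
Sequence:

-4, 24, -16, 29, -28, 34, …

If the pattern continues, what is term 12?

49

Taking every 2nd term gives 2 separate tracks.
Track A: -4, -16, -28. Subtracting 12 each time.
Track B: 24, 29, 34. Adding 5 each time.
Position 12 → track B, term 6 = 49.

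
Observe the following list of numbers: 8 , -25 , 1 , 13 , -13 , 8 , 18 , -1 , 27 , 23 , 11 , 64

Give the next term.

Taking every 3rd term gives 3 separate tracks.
Track A is 8, 13, 18, 23, which is arithmetic, step +5.
Track B is -25, -13, -1, 11, which is arithmetic with common difference +12.
Track C is 1, 8, 27, 64, which is perfect cubes starting at 1³.
Term 13 comes from track A (its 5th entry): 28.

28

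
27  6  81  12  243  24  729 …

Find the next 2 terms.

Odd-indexed and even-indexed terms follow separate rules.
Track A: 27, 81, 243, 729 (powers of 3).
Track B: 6, 12, 24 (geometric, ×2 each step).
The 8th slot belongs to track B; its 4th term is 48.
Position 9 falls in track A as its term 5, giving 2187.

48, 2187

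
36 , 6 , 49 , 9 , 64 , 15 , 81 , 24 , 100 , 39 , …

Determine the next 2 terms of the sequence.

The terms cycle through 2 interleaved subsequences.
Track A is 36, 49, 64, 81, 100, which is consecutive squares n² from n = 6.
Track B is 6, 9, 15, 24, 39, which is a Fibonacci-like recurrence a_n = a_{n-1} + a_{n-2}.
The 11th slot belongs to track A; its 6th term is 121.
Position 12 → track B, term 6 = 63.

121, 63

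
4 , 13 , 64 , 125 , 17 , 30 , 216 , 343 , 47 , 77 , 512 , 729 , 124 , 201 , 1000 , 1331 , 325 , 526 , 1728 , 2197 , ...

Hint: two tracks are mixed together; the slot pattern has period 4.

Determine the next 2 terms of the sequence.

Reading positions in blocks of 4 reveals the pattern AABB — 2 tracks woven together.
Stream A: 4, 13, 17, 30, 47, 77, 124, 201, 325, 526 — a Fibonacci-like recurrence a_n = a_{n-1} + a_{n-2}.
Stream B: 64, 125, 216, 343, 512, 729, 1000, 1331, 1728, 2197 — consecutive cubes n³ from n = 4.
Position 21 → stream A, term 11 = 851.
The 22nd slot belongs to stream A; its 12th term is 1377.

851, 1377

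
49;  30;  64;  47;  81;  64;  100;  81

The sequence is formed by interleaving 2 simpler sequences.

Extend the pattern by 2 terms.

121, 98

Positions 1, 3, 5, … form one subsequence and positions 2, 4, 6, … form another.
Subsequence A: 49, 64, 81, 100 — the squares 7², 8², 9², ….
Subsequence B: 30, 47, 64, 81 — arithmetic with common difference +17.
Position 9 falls in subsequence A as its term 5, giving 121.
Position 10 → subsequence B, term 5 = 98.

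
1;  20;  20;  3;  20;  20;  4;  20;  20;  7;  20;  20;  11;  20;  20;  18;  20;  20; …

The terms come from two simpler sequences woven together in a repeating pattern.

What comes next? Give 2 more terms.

29, 20

The slot pattern repeats as ABB (period 3), so there are 2 interleaved tracks.
Track A: 1, 3, 4, 7, 11, 18. A Fibonacci-like recurrence a_n = a_{n-1} + a_{n-2}.
Track B: 20, 20, 20, 20, 20, 20, 20, 20, 20, 20, 20, 20. Always 20.
The 19th slot belongs to track A; its 7th term is 29.
Term 20 comes from track B (its 13th entry): 20.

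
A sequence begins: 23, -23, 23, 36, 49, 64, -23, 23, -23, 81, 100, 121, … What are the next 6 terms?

23, -23, 23, 144, 169, 196

Positions follow the repeating pattern AAABBB; grouping by letter gives 2 tracks.
Subsequence A: 23, -23, 23, -23, 23, -23. The oscillation 23·(−1)^(n+1).
Subsequence B: 36, 49, 64, 81, 100, 121. The squares 6², 7², 8², ….
The 13th slot belongs to subsequence A; its 7th term is 23.
Position 14 → subsequence A, term 8 = -23.
The 15th slot belongs to subsequence A; its 9th term is 23.
Position 16 → subsequence B, term 7 = 144.
Term 17 comes from subsequence B (its 8th entry): 169.
Position 18 falls in subsequence B as its term 9, giving 196.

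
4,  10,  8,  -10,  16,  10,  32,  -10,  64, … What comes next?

10

The terms cycle through 2 interleaved subsequences.
Track A: 4, 8, 16, 32, 64. Powers 2^2, 2^3, 2^4, ….
Track B: 10, -10, 10, -10. Oscillating between 10 and -10.
Position 10 falls in track B as its term 5, giving 10.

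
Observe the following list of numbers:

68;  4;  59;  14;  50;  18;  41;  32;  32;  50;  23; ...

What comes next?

Positions 1, 3, 5, … form one subsequence and positions 2, 4, 6, … form another.
Track A is 68, 59, 50, 41, 32, 23, which is arithmetic, step −9.
Track B is 4, 14, 18, 32, 50, which is Fibonacci-style (each term is the sum of the two before it).
Term 12 comes from track B (its 6th entry): 82.

82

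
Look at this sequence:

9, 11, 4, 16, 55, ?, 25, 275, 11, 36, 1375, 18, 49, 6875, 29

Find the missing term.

7

The terms cycle through 3 interleaved subsequences.
Track A = 9, 16, 25, 36, 49: the squares 3², 4², 5², ….
Track B = 11, 55, 275, 1375, 6875: geometric, ×5 each step.
Track C = 4, ?, 11, 18, 29: Fibonacci-style (each term is the sum of the two before it).
Track C's pattern makes the blank 7.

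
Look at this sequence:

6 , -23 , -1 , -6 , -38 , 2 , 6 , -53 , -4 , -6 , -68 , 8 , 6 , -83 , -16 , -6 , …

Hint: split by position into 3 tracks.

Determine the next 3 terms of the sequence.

-98, 32, 6

The terms cycle through 3 interleaved subsequences.
Track A: 6, -6, 6, -6, 6, -6. The oscillation 6·(−1)^(n+1).
Track B: -23, -38, -53, -68, -83. Subtracting 15 each time.
Track C: -1, 2, -4, 8, -16. Multiplying by -2 each time.
The 17th slot belongs to track B; its 6th term is -98.
The 18th slot belongs to track C; its 6th term is 32.
Term 19 comes from track A (its 7th entry): 6.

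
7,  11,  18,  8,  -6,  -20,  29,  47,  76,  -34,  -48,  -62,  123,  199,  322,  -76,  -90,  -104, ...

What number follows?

521

Reading positions in blocks of 6 reveals the pattern AAABBB — 2 tracks woven together.
Stream A = 7, 11, 18, 29, 47, 76, 123, 199, 322: Fibonacci-style (each term is the sum of the two before it).
Stream B = 8, -6, -20, -34, -48, -62, -76, -90, -104: arithmetic, step −14.
Term 19 comes from stream A (its 10th entry): 521.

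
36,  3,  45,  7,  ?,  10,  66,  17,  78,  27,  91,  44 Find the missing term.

55

The terms cycle through 2 interleaved subsequences.
Track A: 36, 45, ?, 66, 78, 91. Triangular numbers starting at T_8.
Track B: 3, 7, 10, 17, 27, 44. A Fibonacci-like recurrence a_n = a_{n-1} + a_{n-2}.
Filling track A at index 3 by its rule yields 55.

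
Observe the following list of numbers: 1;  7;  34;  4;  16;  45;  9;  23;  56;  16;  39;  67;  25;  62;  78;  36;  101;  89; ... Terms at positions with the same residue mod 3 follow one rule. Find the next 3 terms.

49, 163, 100

Read the sequence 3 terms at a time; column i is its own pattern.
Track A: 1, 4, 9, 16, 25, 36. Consecutive squares n² from n = 1.
Track B: 7, 16, 23, 39, 62, 101. Fibonacci-style (each term is the sum of the two before it).
Track C: 34, 45, 56, 67, 78, 89. Adding 11 each time.
Position 19 falls in track A as its term 7, giving 49.
Position 20 → track B, term 7 = 163.
The 21st slot belongs to track C; its 7th term is 100.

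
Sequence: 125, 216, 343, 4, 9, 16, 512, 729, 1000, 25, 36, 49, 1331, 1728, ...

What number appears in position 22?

Positions follow the repeating pattern AAABBB; grouping by letter gives 2 tracks.
Track A: 125, 216, 343, 512, 729, 1000, 1331, 1728 (perfect cubes starting at 5³).
Track B: 4, 9, 16, 25, 36, 49 (consecutive squares n² from n = 2).
The 22nd slot belongs to track B; its 10th term is 121.

121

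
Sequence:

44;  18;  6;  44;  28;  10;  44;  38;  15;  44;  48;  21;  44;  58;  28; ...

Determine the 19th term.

Read the sequence 3 terms at a time; column i is its own pattern.
Stream A: 44, 44, 44, 44, 44. The constant sequence 44.
Stream B: 18, 28, 38, 48, 58. Linear: a_n = 8 + 10·n.
Stream C: 6, 10, 15, 21, 28. Triangular numbers n(n+1)/2 for n = 3, 4, ….
Position 19 falls in stream A as its term 7, giving 44.

44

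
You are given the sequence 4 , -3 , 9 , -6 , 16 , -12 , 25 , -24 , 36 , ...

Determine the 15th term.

81

Taking every 2nd term gives 2 separate tracks.
Track A: 4, 9, 16, 25, 36 (perfect squares starting at 2²).
Track B: -3, -6, -12, -24 (multiplying by 2 each time).
Position 15 falls in track A as its term 8, giving 81.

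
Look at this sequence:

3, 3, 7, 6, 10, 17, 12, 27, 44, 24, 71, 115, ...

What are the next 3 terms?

Reading positions in blocks of 3 reveals the pattern ABB — 2 tracks woven together.
Track A: 3, 6, 12, 24. A geometric progression (common ratio 2).
Track B: 3, 7, 10, 17, 27, 44, 71, 115. A Fibonacci-like recurrence a_n = a_{n-1} + a_{n-2}.
Position 13 falls in track A as its term 5, giving 48.
The 14th slot belongs to track B; its 9th term is 186.
The 15th slot belongs to track B; its 10th term is 301.

48, 186, 301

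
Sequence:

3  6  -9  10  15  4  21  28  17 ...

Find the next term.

Positions follow the repeating pattern AAB; grouping by letter gives 2 tracks.
Track A is 3, 6, 10, 15, 21, 28, which is triangular numbers n(n+1)/2 for n = 2, 3, ….
Track B is -9, 4, 17, which is linear: a_n = -22 + 13·n.
The 10th slot belongs to track A; its 7th term is 36.

36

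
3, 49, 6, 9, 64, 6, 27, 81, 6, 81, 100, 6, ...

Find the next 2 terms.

243, 121

The terms cycle through 3 interleaved subsequences.
Subsequence A: 3, 9, 27, 81 — powers of 3.
Subsequence B: 49, 64, 81, 100 — consecutive squares n² from n = 7.
Subsequence C: 6, 6, 6, 6 — constant 6.
Position 13 falls in subsequence A as its term 5, giving 243.
Term 14 comes from subsequence B (its 5th entry): 121.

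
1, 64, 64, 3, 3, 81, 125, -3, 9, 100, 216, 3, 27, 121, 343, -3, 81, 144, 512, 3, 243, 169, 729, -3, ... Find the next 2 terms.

729, 196

Read the sequence 4 terms at a time; column i is its own pattern.
Subsequence A: 1, 3, 9, 27, 81, 243. Successive powers of 3.
Subsequence B: 64, 81, 100, 121, 144, 169. Perfect squares starting at 8².
Subsequence C: 64, 125, 216, 343, 512, 729. Perfect cubes starting at 4³.
Subsequence D: 3, -3, 3, -3, 3, -3. Oscillating between 3 and -3.
Position 25 falls in subsequence A as its term 7, giving 729.
Position 26 → subsequence B, term 7 = 196.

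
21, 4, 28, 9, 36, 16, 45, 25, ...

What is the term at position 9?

55

Odd-indexed and even-indexed terms follow separate rules.
Track A: 21, 28, 36, 45 (the triangular numbers T_6, T_7, …).
Track B: 4, 9, 16, 25 (the squares 2², 3², 4², …).
Position 9 falls in track A as its term 5, giving 55.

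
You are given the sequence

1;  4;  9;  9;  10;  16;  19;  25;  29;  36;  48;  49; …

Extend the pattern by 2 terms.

77, 64

Taking every 2nd term gives 2 separate tracks.
Track A = 1, 9, 10, 19, 29, 48: each term equals the sum of the previous two.
Track B = 4, 9, 16, 25, 36, 49: consecutive squares n² from n = 2.
Position 13 → track A, term 7 = 77.
Position 14 → track B, term 7 = 64.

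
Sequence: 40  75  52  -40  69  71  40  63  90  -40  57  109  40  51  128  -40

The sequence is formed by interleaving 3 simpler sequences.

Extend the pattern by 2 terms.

45, 147

The terms cycle through 3 interleaved subsequences.
Track A = 40, -40, 40, -40, 40, -40: alternating ±40.
Track B = 75, 69, 63, 57, 51: linear: a_n = 81 − 6·n.
Track C = 52, 71, 90, 109, 128: arithmetic, step +19.
Term 17 comes from track B (its 6th entry): 45.
The 18th slot belongs to track C; its 6th term is 147.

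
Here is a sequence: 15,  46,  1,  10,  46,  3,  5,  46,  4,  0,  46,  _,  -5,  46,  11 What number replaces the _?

7

Taking every 3rd term gives 3 separate tracks.
Track A is 15, 10, 5, 0, -5, which is arithmetic, step −5.
Track B is 46, 46, 46, 46, 46, which is always 46.
Track C is 1, 3, 4, ?, 11, which is each term equals the sum of the previous two.
Track C's pattern makes the blank 7.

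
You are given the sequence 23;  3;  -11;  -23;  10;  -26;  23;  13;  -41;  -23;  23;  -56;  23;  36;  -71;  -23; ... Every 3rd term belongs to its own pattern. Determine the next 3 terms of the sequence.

The terms cycle through 3 interleaved subsequences.
Stream A: 23, -23, 23, -23, 23, -23 — alternating ±23.
Stream B: 3, 10, 13, 23, 36 — each term equals the sum of the previous two.
Stream C: -11, -26, -41, -56, -71 — subtracting 15 each time.
The 17th slot belongs to stream B; its 6th term is 59.
Position 18 → stream C, term 6 = -86.
The 19th slot belongs to stream A; its 7th term is 23.

59, -86, 23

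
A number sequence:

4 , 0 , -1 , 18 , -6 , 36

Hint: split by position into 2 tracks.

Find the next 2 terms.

-11, 54

Positions 1, 3, 5, … form one subsequence and positions 2, 4, 6, … form another.
Subsequence A: 4, -1, -6. Subtracting 5 each time.
Subsequence B: 0, 18, 36. Arithmetic, step +18.
Position 7 → subsequence A, term 4 = -11.
Term 8 comes from subsequence B (its 4th entry): 54.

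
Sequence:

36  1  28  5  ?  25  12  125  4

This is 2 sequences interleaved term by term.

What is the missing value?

20

The terms cycle through 2 interleaved subsequences.
Track A = 36, 28, ?, 12, 4: arithmetic, step −8.
Track B = 1, 5, 25, 125: powers of 5.
So the missing entry in track A is 20.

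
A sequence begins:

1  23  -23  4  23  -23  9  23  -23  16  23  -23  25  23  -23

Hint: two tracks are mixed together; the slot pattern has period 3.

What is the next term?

36

The slot pattern repeats as ABB (period 3), so there are 2 interleaved tracks.
Track A: 1, 4, 9, 16, 25 — consecutive squares n² from n = 1.
Track B: 23, -23, 23, -23, 23, -23, 23, -23, 23, -23 — alternating ±23.
Position 16 → track A, term 6 = 36.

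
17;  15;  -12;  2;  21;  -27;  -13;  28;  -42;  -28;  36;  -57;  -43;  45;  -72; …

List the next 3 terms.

Split by position mod 3 into 3 tracks.
Track A: 17, 2, -13, -28, -43 (arithmetic with common difference −15).
Track B: 15, 21, 28, 36, 45 (the triangular numbers T_5, T_6, …).
Track C: -12, -27, -42, -57, -72 (linear: a_n = 3 − 15·n).
The 16th slot belongs to track A; its 6th term is -58.
Position 17 falls in track B as its term 6, giving 55.
Term 18 comes from track C (its 6th entry): -87.

-58, 55, -87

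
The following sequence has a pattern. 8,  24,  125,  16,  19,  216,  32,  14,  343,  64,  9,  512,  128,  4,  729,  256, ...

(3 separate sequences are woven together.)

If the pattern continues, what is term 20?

Split by position mod 3 into 3 tracks.
Subsequence A: 8, 16, 32, 64, 128, 256. Powers of 2.
Subsequence B: 24, 19, 14, 9, 4. Linear: a_n = 29 − 5·n.
Subsequence C: 125, 216, 343, 512, 729. Perfect cubes starting at 5³.
Term 20 comes from subsequence B (its 7th entry): -6.

-6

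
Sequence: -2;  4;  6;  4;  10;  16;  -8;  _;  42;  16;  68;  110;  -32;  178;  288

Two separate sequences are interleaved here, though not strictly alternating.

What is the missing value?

Positions follow the repeating pattern ABB; grouping by letter gives 2 tracks.
Track A = -2, 4, -8, 16, -32: multiplying by -2 each time.
Track B = 4, 6, 10, 16, ?, 42, 68, 110, 178, 288: Fibonacci-style (each term is the sum of the two before it).
So the missing entry in track B is 26.

26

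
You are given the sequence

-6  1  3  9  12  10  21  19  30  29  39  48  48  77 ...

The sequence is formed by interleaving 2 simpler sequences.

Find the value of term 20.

327

The terms cycle through 2 interleaved subsequences.
Stream A = -6, 3, 12, 21, 30, 39, 48: arithmetic with common difference +9.
Stream B = 1, 9, 10, 19, 29, 48, 77: Fibonacci-style (each term is the sum of the two before it).
Position 20 falls in stream B as its term 10, giving 327.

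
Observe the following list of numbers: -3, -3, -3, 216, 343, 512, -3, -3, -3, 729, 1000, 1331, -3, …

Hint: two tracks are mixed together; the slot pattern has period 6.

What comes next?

-3

The slot pattern repeats as AAABBB (period 6), so there are 2 interleaved tracks.
Subsequence A: -3, -3, -3, -3, -3, -3, -3. Constant -3.
Subsequence B: 216, 343, 512, 729, 1000, 1331. Perfect cubes starting at 6³.
Position 14 → subsequence A, term 8 = -3.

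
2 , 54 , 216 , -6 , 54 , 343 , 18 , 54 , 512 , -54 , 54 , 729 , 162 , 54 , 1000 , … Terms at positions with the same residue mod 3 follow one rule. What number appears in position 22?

Read the sequence 3 terms at a time; column i is its own pattern.
Track A = 2, -6, 18, -54, 162: geometric with ratio -3.
Track B = 54, 54, 54, 54, 54: always 54.
Track C = 216, 343, 512, 729, 1000: consecutive cubes n³ from n = 6.
Position 22 falls in track A as its term 8, giving -4374.

-4374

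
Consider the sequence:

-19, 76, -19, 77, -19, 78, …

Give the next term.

-19

Taking every 2nd term gives 2 separate tracks.
Stream A: -19, -19, -19 (the constant sequence -19).
Stream B: 76, 77, 78 (arithmetic with common difference +1).
Position 7 → stream A, term 4 = -19.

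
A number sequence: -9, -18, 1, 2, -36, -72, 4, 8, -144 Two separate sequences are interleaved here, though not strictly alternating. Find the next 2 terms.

-288, 16

Positions follow the repeating pattern AABB; grouping by letter gives 2 tracks.
Track A: -9, -18, -36, -72, -144 — geometric, ×2 each step.
Track B: 1, 2, 4, 8 — powers 2^0, 2^1, 2^2, ….
Position 10 falls in track A as its term 6, giving -288.
Term 11 comes from track B (its 5th entry): 16.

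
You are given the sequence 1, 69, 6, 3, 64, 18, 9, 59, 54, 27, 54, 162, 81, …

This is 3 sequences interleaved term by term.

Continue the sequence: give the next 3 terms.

Taking every 3rd term gives 3 separate tracks.
Subsequence A = 1, 3, 9, 27, 81: powers of 3.
Subsequence B = 69, 64, 59, 54: linear: a_n = 74 − 5·n.
Subsequence C = 6, 18, 54, 162: geometric, ×3 each step.
Position 14 → subsequence B, term 5 = 49.
Position 15 → subsequence C, term 5 = 486.
Term 16 comes from subsequence A (its 6th entry): 243.

49, 486, 243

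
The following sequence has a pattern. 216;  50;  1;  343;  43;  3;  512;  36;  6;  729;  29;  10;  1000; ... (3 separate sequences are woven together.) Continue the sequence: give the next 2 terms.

22, 15

The terms cycle through 3 interleaved subsequences.
Subsequence A = 216, 343, 512, 729, 1000: the cubes 6³, 7³, 8³, ….
Subsequence B = 50, 43, 36, 29: arithmetic with common difference −7.
Subsequence C = 1, 3, 6, 10: the triangular numbers T_1, T_2, ….
Term 14 comes from subsequence B (its 5th entry): 22.
The 15th slot belongs to subsequence C; its 5th term is 15.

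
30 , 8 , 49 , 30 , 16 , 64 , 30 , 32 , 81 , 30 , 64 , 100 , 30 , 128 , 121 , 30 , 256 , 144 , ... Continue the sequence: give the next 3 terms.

30, 512, 169

Split by position mod 3: positions 1, 4, 7, … form one track, and each other residue class forms its own.
Stream A = 30, 30, 30, 30, 30, 30: always 30.
Stream B = 8, 16, 32, 64, 128, 256: powers of 2.
Stream C = 49, 64, 81, 100, 121, 144: the squares 7², 8², 9², ….
The 19th slot belongs to stream A; its 7th term is 30.
Position 20 → stream B, term 7 = 512.
Position 21 falls in stream C as its term 7, giving 169.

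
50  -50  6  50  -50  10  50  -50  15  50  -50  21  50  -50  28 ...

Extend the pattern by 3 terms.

50, -50, 36

The slot pattern repeats as AAB (period 3), so there are 2 interleaved tracks.
Stream A: 50, -50, 50, -50, 50, -50, 50, -50, 50, -50. Alternating ±50.
Stream B: 6, 10, 15, 21, 28. Triangular numbers starting at T_3.
Term 16 comes from stream A (its 11th entry): 50.
The 17th slot belongs to stream A; its 12th term is -50.
Term 18 comes from stream B (its 6th entry): 36.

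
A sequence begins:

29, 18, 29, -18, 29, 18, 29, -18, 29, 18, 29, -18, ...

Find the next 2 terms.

Taking every 2nd term gives 2 separate tracks.
Track A = 29, 29, 29, 29, 29, 29: the constant sequence 29.
Track B = 18, -18, 18, -18, 18, -18: alternating ±18.
Position 13 falls in track A as its term 7, giving 29.
Position 14 falls in track B as its term 7, giving 18.

29, 18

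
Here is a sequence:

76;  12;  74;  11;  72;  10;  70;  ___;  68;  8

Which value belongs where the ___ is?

9

Odd-indexed and even-indexed terms follow separate rules.
Track A: 76, 74, 72, 70, 68 (subtracting 2 each time).
Track B: 12, 11, 10, ?, 8 (arithmetic with common difference −1).
Track B's pattern makes the blank 9.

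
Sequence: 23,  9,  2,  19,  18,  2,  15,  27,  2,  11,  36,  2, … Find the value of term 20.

63

Split by position mod 3 into 3 tracks.
Track A: 23, 19, 15, 11 — linear: a_n = 27 − 4·n.
Track B: 9, 18, 27, 36 — adding 9 each time.
Track C: 2, 2, 2, 2 — constant 2.
Position 20 falls in track B as its term 7, giving 63.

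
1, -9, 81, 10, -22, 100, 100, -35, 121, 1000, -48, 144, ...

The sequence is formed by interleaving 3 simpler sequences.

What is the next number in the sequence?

Split by position mod 3 into 3 tracks.
Stream A: 1, 10, 100, 1000. Successive powers of 10.
Stream B: -9, -22, -35, -48. Subtracting 13 each time.
Stream C: 81, 100, 121, 144. Consecutive squares n² from n = 9.
Position 13 → stream A, term 5 = 10000.

10000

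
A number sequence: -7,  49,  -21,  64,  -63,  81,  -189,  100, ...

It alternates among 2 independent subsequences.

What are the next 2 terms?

-567, 121

The terms cycle through 2 interleaved subsequences.
Track A = -7, -21, -63, -189: geometric, ×3 each step.
Track B = 49, 64, 81, 100: consecutive squares n² from n = 7.
Position 9 → track A, term 5 = -567.
Term 10 comes from track B (its 5th entry): 121.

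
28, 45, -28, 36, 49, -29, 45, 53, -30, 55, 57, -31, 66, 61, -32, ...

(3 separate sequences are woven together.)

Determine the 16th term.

Split by position mod 3: positions 1, 4, 7, … form one track, and each other residue class forms its own.
Subsequence A: 28, 36, 45, 55, 66. Triangular numbers n(n+1)/2 for n = 7, 8, ….
Subsequence B: 45, 49, 53, 57, 61. Linear: a_n = 41 + 4·n.
Subsequence C: -28, -29, -30, -31, -32. Linear: a_n = -27 − n.
The 16th slot belongs to subsequence A; its 6th term is 78.

78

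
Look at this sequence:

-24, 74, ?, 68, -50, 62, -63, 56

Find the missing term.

Split by position mod 2 into 2 tracks.
Stream A: -24, ?, -50, -63 — linear: a_n = -11 − 13·n.
Stream B: 74, 68, 62, 56 — arithmetic, step −6.
Stream A's pattern makes the blank -37.

-37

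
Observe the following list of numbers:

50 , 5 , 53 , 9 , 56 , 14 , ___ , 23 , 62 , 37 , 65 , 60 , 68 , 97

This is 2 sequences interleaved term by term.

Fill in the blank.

59

Odd-indexed and even-indexed terms follow separate rules.
Subsequence A is 50, 53, 56, ?, 62, 65, 68, which is linear: a_n = 47 + 3·n.
Subsequence B is 5, 9, 14, 23, 37, 60, 97, which is each term equals the sum of the previous two.
Subsequence A's pattern makes the blank 59.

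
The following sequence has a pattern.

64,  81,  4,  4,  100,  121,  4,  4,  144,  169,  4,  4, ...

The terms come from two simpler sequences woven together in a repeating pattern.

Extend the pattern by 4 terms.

Reading positions in blocks of 4 reveals the pattern AABB — 2 tracks woven together.
Track A: 64, 81, 100, 121, 144, 169 (consecutive squares n² from n = 8).
Track B: 4, 4, 4, 4, 4, 4 (the constant sequence 4).
Position 13 falls in track A as its term 7, giving 196.
Position 14 falls in track A as its term 8, giving 225.
Position 15 falls in track B as its term 7, giving 4.
Position 16 falls in track B as its term 8, giving 4.

196, 225, 4, 4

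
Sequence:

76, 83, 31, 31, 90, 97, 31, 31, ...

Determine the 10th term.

The slot pattern repeats as AABB (period 4), so there are 2 interleaved tracks.
Track A: 76, 83, 90, 97. Arithmetic with common difference +7.
Track B: 31, 31, 31, 31. Always 31.
Position 10 falls in track A as its term 6, giving 111.

111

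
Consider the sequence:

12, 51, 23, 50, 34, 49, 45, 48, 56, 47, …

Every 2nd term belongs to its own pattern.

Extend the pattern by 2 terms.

67, 46

Odd-indexed and even-indexed terms follow separate rules.
Stream A: 12, 23, 34, 45, 56 (arithmetic, step +11).
Stream B: 51, 50, 49, 48, 47 (linear: a_n = 52 − n).
Term 11 comes from stream A (its 6th entry): 67.
Position 12 falls in stream B as its term 6, giving 46.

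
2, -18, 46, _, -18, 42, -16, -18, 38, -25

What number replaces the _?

-7

Split by position mod 3 into 3 tracks.
Subsequence A: 2, ?, -16, -25 (subtracting 9 each time).
Subsequence B: -18, -18, -18 (the constant sequence -18).
Subsequence C: 46, 42, 38 (arithmetic, step −4).
The gap is subsequence A's term 2; the rule gives -7.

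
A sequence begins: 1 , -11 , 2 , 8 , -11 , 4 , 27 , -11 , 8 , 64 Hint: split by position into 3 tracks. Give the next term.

-11

Taking every 3rd term gives 3 separate tracks.
Stream A: 1, 8, 27, 64 — perfect cubes starting at 1³.
Stream B: -11, -11, -11 — always -11.
Stream C: 2, 4, 8 — powers of 2.
The 11th slot belongs to stream B; its 4th term is -11.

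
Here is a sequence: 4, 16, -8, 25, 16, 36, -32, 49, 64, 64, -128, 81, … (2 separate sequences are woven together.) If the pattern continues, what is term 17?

The terms cycle through 2 interleaved subsequences.
Track A: 4, -8, 16, -32, 64, -128 (geometric, ×-2 each step).
Track B: 16, 25, 36, 49, 64, 81 (consecutive squares n² from n = 4).
Term 17 comes from track A (its 9th entry): 1024.

1024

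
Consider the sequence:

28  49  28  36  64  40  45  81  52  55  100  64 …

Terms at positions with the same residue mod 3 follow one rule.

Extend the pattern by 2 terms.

66, 121

Split by position mod 3: positions 1, 4, 7, … form one track, and each other residue class forms its own.
Subsequence A: 28, 36, 45, 55 (triangular numbers starting at T_7).
Subsequence B: 49, 64, 81, 100 (consecutive squares n² from n = 7).
Subsequence C: 28, 40, 52, 64 (linear: a_n = 16 + 12·n).
The 13th slot belongs to subsequence A; its 5th term is 66.
Term 14 comes from subsequence B (its 5th entry): 121.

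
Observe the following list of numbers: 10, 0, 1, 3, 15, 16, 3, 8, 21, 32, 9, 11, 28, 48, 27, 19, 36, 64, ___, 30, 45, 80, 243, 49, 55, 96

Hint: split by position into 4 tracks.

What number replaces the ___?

Split by position mod 4 into 4 tracks.
Stream A: 10, 15, 21, 28, 36, 45, 55. Triangular numbers n(n+1)/2 for n = 4, 5, ….
Stream B: 0, 16, 32, 48, 64, 80, 96. Arithmetic with common difference +16.
Stream C: 1, 3, 9, 27, ?, 243. Successive powers of 3.
Stream D: 3, 8, 11, 19, 30, 49. Fibonacci-style (each term is the sum of the two before it).
Stream C's pattern makes the blank 81.

81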